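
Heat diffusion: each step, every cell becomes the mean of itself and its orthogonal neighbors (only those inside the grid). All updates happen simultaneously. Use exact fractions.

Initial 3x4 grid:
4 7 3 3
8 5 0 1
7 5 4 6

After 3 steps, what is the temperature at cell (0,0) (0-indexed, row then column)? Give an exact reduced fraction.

Answer: 595/108

Derivation:
Step 1: cell (0,0) = 19/3
Step 2: cell (0,0) = 205/36
Step 3: cell (0,0) = 595/108
Full grid after step 3:
  595/108 16633/3600 12763/3600 3133/1080
  1679/300 1207/250 3593/1000 2439/800
  617/108 4427/900 7069/1800 3563/1080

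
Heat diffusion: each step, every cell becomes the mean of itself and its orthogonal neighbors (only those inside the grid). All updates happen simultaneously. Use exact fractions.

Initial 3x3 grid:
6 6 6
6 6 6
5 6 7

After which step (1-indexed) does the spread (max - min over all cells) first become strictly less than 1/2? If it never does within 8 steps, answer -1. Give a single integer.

Step 1: max=19/3, min=17/3, spread=2/3
Step 2: max=223/36, min=209/36, spread=7/18
  -> spread < 1/2 first at step 2
Step 3: max=2641/432, min=2543/432, spread=49/216
Step 4: max=41983/6912, min=40961/6912, spread=511/3456
Step 5: max=501973/82944, min=493355/82944, spread=4309/41472
Step 6: max=6008263/995328, min=5935673/995328, spread=36295/497664
Step 7: max=71969389/11943936, min=71357843/11943936, spread=305773/5971968
Step 8: max=862539343/143327232, min=857387441/143327232, spread=2575951/71663616

Answer: 2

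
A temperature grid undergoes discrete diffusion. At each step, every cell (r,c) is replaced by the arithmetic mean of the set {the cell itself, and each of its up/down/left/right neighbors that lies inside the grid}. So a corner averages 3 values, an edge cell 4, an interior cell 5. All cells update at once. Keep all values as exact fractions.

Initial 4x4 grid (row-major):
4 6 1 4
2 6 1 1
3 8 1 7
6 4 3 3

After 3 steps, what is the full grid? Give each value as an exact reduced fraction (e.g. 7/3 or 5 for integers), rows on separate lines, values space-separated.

After step 1:
  4 17/4 3 2
  15/4 23/5 2 13/4
  19/4 22/5 4 3
  13/3 21/4 11/4 13/3
After step 2:
  4 317/80 45/16 11/4
  171/40 19/5 337/100 41/16
  517/120 23/5 323/100 175/48
  43/9 251/60 49/12 121/36
After step 3:
  979/240 583/160 2579/800 65/24
  983/240 8003/2000 631/200 7397/2400
  3233/720 12073/3000 4543/1200 23039/7200
  4777/1080 397/90 3343/900 1597/432

Answer: 979/240 583/160 2579/800 65/24
983/240 8003/2000 631/200 7397/2400
3233/720 12073/3000 4543/1200 23039/7200
4777/1080 397/90 3343/900 1597/432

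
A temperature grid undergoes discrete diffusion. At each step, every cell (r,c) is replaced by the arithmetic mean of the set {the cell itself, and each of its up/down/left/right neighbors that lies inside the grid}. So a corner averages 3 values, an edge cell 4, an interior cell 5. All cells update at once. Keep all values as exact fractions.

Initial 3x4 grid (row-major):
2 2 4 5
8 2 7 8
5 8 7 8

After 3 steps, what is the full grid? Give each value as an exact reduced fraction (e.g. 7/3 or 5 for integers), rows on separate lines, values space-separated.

Answer: 3083/720 169/40 367/72 3019/540
911/192 2101/400 424/75 4607/720
4103/720 463/80 947/144 3679/540

Derivation:
After step 1:
  4 5/2 9/2 17/3
  17/4 27/5 28/5 7
  7 11/2 15/2 23/3
After step 2:
  43/12 41/10 137/30 103/18
  413/80 93/20 6 389/60
  67/12 127/20 197/30 133/18
After step 3:
  3083/720 169/40 367/72 3019/540
  911/192 2101/400 424/75 4607/720
  4103/720 463/80 947/144 3679/540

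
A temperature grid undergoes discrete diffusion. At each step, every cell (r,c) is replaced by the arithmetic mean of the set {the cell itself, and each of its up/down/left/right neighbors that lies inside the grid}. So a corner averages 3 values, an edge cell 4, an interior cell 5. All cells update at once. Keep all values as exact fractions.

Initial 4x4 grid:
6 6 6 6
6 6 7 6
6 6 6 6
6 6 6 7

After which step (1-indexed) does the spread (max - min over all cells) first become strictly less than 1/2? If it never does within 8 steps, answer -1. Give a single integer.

Step 1: max=19/3, min=6, spread=1/3
  -> spread < 1/2 first at step 1
Step 2: max=113/18, min=6, spread=5/18
Step 3: max=13487/2160, min=289/48, spread=241/1080
Step 4: max=402749/64800, min=72499/12000, spread=3517/20250
Step 5: max=12055079/1944000, min=436291/72000, spread=137611/972000
Step 6: max=72148573/11664000, min=874021/144000, spread=169109/1458000
Step 7: max=10805220827/1749600000, min=1969709843/324000000, spread=421969187/4374000000
Step 8: max=323665168889/52488000000, min=59165627243/9720000000, spread=5213477221/65610000000

Answer: 1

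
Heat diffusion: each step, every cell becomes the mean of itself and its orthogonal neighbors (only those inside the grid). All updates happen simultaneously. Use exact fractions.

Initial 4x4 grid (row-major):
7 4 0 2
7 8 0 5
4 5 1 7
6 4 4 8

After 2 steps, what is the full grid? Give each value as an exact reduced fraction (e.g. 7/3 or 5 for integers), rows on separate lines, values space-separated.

After step 1:
  6 19/4 3/2 7/3
  13/2 24/5 14/5 7/2
  11/2 22/5 17/5 21/4
  14/3 19/4 17/4 19/3
After step 2:
  23/4 341/80 683/240 22/9
  57/10 93/20 16/5 833/240
  79/15 457/100 201/50 1109/240
  179/36 271/60 281/60 95/18

Answer: 23/4 341/80 683/240 22/9
57/10 93/20 16/5 833/240
79/15 457/100 201/50 1109/240
179/36 271/60 281/60 95/18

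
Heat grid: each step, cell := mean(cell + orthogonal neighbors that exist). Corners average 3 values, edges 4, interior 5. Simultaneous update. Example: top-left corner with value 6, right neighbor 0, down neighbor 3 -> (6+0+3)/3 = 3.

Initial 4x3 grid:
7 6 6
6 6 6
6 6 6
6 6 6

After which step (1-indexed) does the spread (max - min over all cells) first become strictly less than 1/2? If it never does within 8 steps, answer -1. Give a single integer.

Answer: 1

Derivation:
Step 1: max=19/3, min=6, spread=1/3
  -> spread < 1/2 first at step 1
Step 2: max=113/18, min=6, spread=5/18
Step 3: max=1337/216, min=6, spread=41/216
Step 4: max=159737/25920, min=6, spread=4217/25920
Step 5: max=9540349/1555200, min=43279/7200, spread=38417/311040
Step 6: max=571072211/93312000, min=866597/144000, spread=1903471/18662400
Step 7: max=34193309089/5598720000, min=26035759/4320000, spread=18038617/223948800
Step 8: max=2048807382851/335923200000, min=2345726759/388800000, spread=883978523/13436928000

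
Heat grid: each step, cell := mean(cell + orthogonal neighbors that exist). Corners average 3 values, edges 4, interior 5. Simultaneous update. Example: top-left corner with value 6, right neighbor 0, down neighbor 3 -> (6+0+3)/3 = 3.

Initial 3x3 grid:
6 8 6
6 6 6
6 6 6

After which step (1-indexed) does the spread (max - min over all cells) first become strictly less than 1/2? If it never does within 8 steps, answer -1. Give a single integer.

Step 1: max=20/3, min=6, spread=2/3
Step 2: max=787/120, min=6, spread=67/120
Step 3: max=6917/1080, min=607/100, spread=1807/5400
  -> spread < 1/2 first at step 3
Step 4: max=2749963/432000, min=16561/2700, spread=33401/144000
Step 5: max=24557933/3888000, min=1663391/270000, spread=3025513/19440000
Step 6: max=9796126867/1555200000, min=89155949/14400000, spread=53531/497664
Step 7: max=585904925849/93312000000, min=24119116051/3888000000, spread=450953/5971968
Step 8: max=35101223560603/5598720000000, min=2900368610519/466560000000, spread=3799043/71663616

Answer: 3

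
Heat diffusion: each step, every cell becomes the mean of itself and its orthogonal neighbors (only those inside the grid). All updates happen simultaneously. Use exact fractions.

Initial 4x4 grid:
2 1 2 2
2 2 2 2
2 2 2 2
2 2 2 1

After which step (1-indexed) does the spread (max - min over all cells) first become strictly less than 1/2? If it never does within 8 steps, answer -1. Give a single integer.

Answer: 1

Derivation:
Step 1: max=2, min=5/3, spread=1/3
  -> spread < 1/2 first at step 1
Step 2: max=2, min=31/18, spread=5/18
Step 3: max=95/48, min=1949/1080, spread=377/2160
Step 4: max=4699/2400, min=11917/6480, spread=7703/64800
Step 5: max=419699/216000, min=1805357/972000, spread=166577/1944000
Step 6: max=12506929/6480000, min=54549653/29160000, spread=692611/11664000
Step 7: max=8300399/4320000, min=1642167719/874800000, spread=77326157/1749600000
Step 8: max=11164511897/5832000000, min=82253267041/43740000000, spread=2961144373/87480000000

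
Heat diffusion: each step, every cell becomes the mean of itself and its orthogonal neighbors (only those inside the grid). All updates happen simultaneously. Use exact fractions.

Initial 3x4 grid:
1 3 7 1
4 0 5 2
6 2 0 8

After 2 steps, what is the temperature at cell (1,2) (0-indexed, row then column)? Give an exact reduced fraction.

Step 1: cell (1,2) = 14/5
Step 2: cell (1,2) = 347/100
Full grid after step 2:
  49/18 733/240 773/240 34/9
  733/240 131/50 347/100 101/30
  35/12 251/80 713/240 133/36

Answer: 347/100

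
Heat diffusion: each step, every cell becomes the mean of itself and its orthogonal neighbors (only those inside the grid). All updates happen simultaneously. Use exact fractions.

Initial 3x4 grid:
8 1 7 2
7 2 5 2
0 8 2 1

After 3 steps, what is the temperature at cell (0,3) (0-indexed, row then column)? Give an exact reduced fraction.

Step 1: cell (0,3) = 11/3
Step 2: cell (0,3) = 119/36
Step 3: cell (0,3) = 7231/2160
Full grid after step 3:
  5053/1080 30797/7200 27757/7200 7231/2160
  63229/14400 12703/3000 20981/6000 22637/7200
  3127/720 1529/400 6133/1800 3113/1080

Answer: 7231/2160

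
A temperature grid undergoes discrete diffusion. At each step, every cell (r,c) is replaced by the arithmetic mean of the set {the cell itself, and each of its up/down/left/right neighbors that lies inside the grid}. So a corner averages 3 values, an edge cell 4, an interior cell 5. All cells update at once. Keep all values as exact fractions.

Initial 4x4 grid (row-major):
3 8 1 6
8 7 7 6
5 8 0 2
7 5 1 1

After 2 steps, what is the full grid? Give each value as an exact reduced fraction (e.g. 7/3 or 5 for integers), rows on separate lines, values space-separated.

Answer: 101/18 1451/240 1127/240 181/36
1601/240 273/50 523/100 481/120
281/48 569/100 84/25 373/120
215/36 53/12 179/60 16/9

Derivation:
After step 1:
  19/3 19/4 11/2 13/3
  23/4 38/5 21/5 21/4
  7 5 18/5 9/4
  17/3 21/4 7/4 4/3
After step 2:
  101/18 1451/240 1127/240 181/36
  1601/240 273/50 523/100 481/120
  281/48 569/100 84/25 373/120
  215/36 53/12 179/60 16/9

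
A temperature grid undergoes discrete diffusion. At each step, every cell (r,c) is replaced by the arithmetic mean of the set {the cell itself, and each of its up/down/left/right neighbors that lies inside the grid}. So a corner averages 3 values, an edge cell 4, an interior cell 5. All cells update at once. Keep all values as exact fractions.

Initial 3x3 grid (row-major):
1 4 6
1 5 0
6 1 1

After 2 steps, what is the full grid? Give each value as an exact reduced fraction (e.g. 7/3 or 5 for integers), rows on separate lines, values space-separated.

Answer: 37/12 173/60 31/9
607/240 157/50 23/10
55/18 527/240 83/36

Derivation:
After step 1:
  2 4 10/3
  13/4 11/5 3
  8/3 13/4 2/3
After step 2:
  37/12 173/60 31/9
  607/240 157/50 23/10
  55/18 527/240 83/36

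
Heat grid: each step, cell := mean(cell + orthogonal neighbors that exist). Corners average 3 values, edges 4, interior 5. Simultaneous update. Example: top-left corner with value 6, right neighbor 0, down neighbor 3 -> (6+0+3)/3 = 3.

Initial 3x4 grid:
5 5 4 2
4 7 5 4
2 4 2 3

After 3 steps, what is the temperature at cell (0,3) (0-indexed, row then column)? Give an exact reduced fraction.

Step 1: cell (0,3) = 10/3
Step 2: cell (0,3) = 65/18
Step 3: cell (0,3) = 8219/2160
Full grid after step 3:
  2003/432 33049/7200 29999/7200 8219/2160
  10573/2400 1083/250 3019/750 26249/7200
  1747/432 28799/7200 8983/2400 2533/720

Answer: 8219/2160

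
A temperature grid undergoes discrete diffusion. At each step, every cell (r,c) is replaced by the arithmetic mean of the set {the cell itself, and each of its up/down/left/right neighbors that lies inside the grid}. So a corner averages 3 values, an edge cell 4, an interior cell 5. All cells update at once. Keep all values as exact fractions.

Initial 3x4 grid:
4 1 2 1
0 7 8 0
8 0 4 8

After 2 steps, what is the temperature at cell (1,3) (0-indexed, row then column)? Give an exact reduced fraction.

Answer: 269/80

Derivation:
Step 1: cell (1,3) = 17/4
Step 2: cell (1,3) = 269/80
Full grid after step 2:
  119/36 341/120 117/40 11/4
  737/240 102/25 393/100 269/80
  73/18 937/240 359/80 53/12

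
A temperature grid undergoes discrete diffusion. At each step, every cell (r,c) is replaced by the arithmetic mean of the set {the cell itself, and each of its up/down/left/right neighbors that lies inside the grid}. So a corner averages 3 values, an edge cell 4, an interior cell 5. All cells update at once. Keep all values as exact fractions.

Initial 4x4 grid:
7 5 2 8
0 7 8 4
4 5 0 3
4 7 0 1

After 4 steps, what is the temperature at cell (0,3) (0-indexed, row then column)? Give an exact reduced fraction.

Step 1: cell (0,3) = 14/3
Step 2: cell (0,3) = 97/18
Step 3: cell (0,3) = 10447/2160
Step 4: cell (0,3) = 307129/64800
Full grid after step 4:
  99791/21600 5693/1200 257143/54000 307129/64800
  63853/14400 88803/20000 785551/180000 896287/216000
  301457/72000 239029/60000 128599/36000 725327/216000
  85811/21600 16507/4500 84829/27000 7277/2592

Answer: 307129/64800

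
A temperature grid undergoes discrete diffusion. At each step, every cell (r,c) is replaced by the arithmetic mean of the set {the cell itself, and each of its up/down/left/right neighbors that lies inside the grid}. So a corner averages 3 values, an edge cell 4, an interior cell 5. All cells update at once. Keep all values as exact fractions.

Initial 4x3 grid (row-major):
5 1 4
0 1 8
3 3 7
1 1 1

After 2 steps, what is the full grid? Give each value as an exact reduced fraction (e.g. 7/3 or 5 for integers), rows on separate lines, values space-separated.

After step 1:
  2 11/4 13/3
  9/4 13/5 5
  7/4 3 19/4
  5/3 3/2 3
After step 2:
  7/3 701/240 145/36
  43/20 78/25 1001/240
  13/6 68/25 63/16
  59/36 55/24 37/12

Answer: 7/3 701/240 145/36
43/20 78/25 1001/240
13/6 68/25 63/16
59/36 55/24 37/12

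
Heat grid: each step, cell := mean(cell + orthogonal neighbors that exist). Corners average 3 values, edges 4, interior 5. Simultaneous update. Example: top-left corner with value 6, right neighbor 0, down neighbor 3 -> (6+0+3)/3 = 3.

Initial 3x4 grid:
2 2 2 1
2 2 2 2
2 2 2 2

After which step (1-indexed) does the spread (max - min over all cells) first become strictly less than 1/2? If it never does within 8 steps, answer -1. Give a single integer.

Step 1: max=2, min=5/3, spread=1/3
  -> spread < 1/2 first at step 1
Step 2: max=2, min=31/18, spread=5/18
Step 3: max=2, min=391/216, spread=41/216
Step 4: max=2, min=47623/25920, spread=4217/25920
Step 5: max=14321/7200, min=2901251/1555200, spread=38417/311040
Step 6: max=285403/144000, min=175423789/93312000, spread=1903471/18662400
Step 7: max=8524241/4320000, min=10596450911/5598720000, spread=18038617/223948800
Step 8: max=764673241/388800000, min=638578217149/335923200000, spread=883978523/13436928000

Answer: 1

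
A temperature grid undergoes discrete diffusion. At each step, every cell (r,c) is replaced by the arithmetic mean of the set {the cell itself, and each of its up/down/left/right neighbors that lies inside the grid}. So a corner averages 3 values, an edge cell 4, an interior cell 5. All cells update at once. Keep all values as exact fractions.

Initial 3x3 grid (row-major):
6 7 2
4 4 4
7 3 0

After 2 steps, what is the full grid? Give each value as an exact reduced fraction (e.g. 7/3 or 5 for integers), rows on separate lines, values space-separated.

Answer: 47/9 383/80 139/36
1199/240 102/25 407/120
161/36 149/40 25/9

Derivation:
After step 1:
  17/3 19/4 13/3
  21/4 22/5 5/2
  14/3 7/2 7/3
After step 2:
  47/9 383/80 139/36
  1199/240 102/25 407/120
  161/36 149/40 25/9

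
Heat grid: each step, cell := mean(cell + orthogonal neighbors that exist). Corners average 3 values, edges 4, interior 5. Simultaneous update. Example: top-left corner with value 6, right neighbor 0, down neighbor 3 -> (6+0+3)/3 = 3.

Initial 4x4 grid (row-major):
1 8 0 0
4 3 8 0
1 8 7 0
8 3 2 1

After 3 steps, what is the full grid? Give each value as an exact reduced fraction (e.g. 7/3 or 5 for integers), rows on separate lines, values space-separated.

Answer: 4351/1080 6353/1800 1979/600 131/60
14011/3600 13297/3000 13/4 66/25
5561/1200 524/125 3831/1000 38/15
391/90 5371/1200 163/48 197/72

Derivation:
After step 1:
  13/3 3 4 0
  9/4 31/5 18/5 2
  21/4 22/5 5 2
  4 21/4 13/4 1
After step 2:
  115/36 263/60 53/20 2
  541/120 389/100 104/25 19/10
  159/40 261/50 73/20 5/2
  29/6 169/40 29/8 25/12
After step 3:
  4351/1080 6353/1800 1979/600 131/60
  14011/3600 13297/3000 13/4 66/25
  5561/1200 524/125 3831/1000 38/15
  391/90 5371/1200 163/48 197/72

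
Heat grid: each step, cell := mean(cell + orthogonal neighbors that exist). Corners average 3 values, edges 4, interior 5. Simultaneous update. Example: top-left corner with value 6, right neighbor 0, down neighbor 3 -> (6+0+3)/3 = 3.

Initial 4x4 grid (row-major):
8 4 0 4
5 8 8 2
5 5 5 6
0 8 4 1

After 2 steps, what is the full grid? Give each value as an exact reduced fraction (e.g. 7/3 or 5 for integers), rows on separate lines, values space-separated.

After step 1:
  17/3 5 4 2
  13/2 6 23/5 5
  15/4 31/5 28/5 7/2
  13/3 17/4 9/2 11/3
After step 2:
  103/18 31/6 39/10 11/3
  263/48 283/50 126/25 151/40
  1247/240 129/25 122/25 533/120
  37/9 1157/240 1081/240 35/9

Answer: 103/18 31/6 39/10 11/3
263/48 283/50 126/25 151/40
1247/240 129/25 122/25 533/120
37/9 1157/240 1081/240 35/9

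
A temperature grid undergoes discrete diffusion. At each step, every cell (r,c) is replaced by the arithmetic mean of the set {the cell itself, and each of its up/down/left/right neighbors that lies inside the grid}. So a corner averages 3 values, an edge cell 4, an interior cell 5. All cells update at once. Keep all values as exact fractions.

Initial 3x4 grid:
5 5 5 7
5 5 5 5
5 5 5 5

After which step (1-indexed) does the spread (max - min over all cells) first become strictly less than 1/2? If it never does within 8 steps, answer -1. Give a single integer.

Step 1: max=17/3, min=5, spread=2/3
Step 2: max=50/9, min=5, spread=5/9
Step 3: max=581/108, min=5, spread=41/108
  -> spread < 1/2 first at step 3
Step 4: max=69017/12960, min=5, spread=4217/12960
Step 5: max=4097149/777600, min=18079/3600, spread=38417/155520
Step 6: max=244480211/46656000, min=362597/72000, spread=1903471/9331200
Step 7: max=14597789089/2799360000, min=10915759/2160000, spread=18038617/111974400
Step 8: max=873076182851/167961600000, min=984926759/194400000, spread=883978523/6718464000

Answer: 3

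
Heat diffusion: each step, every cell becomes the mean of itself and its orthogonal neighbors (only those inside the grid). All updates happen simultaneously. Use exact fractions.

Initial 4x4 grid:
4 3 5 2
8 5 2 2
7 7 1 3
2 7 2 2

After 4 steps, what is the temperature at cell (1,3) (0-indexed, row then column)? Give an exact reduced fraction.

Step 1: cell (1,3) = 9/4
Step 2: cell (1,3) = 41/16
Step 3: cell (1,3) = 263/96
Step 4: cell (1,3) = 210821/72000
Full grid after step 4:
  104933/21600 310421/72000 84407/24000 433/144
  180353/36000 265879/60000 104821/30000 210821/72000
  549151/108000 400861/90000 628547/180000 619703/216000
  161347/32400 237713/54000 187577/54000 188489/64800

Answer: 210821/72000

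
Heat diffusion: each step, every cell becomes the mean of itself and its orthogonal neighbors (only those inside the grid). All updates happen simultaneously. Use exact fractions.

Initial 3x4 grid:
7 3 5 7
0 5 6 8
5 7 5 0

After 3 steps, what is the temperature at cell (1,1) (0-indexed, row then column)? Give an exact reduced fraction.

Answer: 2747/600

Derivation:
Step 1: cell (1,1) = 21/5
Step 2: cell (1,1) = 99/20
Step 3: cell (1,1) = 2747/600
Full grid after step 3:
  4531/1080 6937/1440 1501/288 6089/1080
  2545/576 2747/600 1047/200 5023/960
  3139/720 1147/240 347/72 10973/2160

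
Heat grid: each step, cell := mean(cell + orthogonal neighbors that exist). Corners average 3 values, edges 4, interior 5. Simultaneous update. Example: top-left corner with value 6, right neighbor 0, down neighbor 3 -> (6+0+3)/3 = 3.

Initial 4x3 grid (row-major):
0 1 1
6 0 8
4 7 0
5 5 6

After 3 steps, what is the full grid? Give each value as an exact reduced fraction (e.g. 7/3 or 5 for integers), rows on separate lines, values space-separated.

Answer: 2917/1080 16231/7200 763/270
5399/1800 5257/1500 5399/1800
7999/1800 23123/6000 7699/1800
9787/2160 69607/14400 9217/2160

Derivation:
After step 1:
  7/3 1/2 10/3
  5/2 22/5 9/4
  11/2 16/5 21/4
  14/3 23/4 11/3
After step 2:
  16/9 317/120 73/36
  221/60 257/100 457/120
  119/30 241/50 431/120
  191/36 1037/240 44/9
After step 3:
  2917/1080 16231/7200 763/270
  5399/1800 5257/1500 5399/1800
  7999/1800 23123/6000 7699/1800
  9787/2160 69607/14400 9217/2160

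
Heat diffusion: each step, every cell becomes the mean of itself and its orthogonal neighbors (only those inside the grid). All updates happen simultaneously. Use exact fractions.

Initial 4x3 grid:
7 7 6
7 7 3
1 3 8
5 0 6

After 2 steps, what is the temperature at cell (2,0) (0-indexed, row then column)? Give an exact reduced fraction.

Answer: 153/40

Derivation:
Step 1: cell (2,0) = 4
Step 2: cell (2,0) = 153/40
Full grid after step 2:
  77/12 1469/240 217/36
  219/40 549/100 163/30
  153/40 217/50 73/15
  19/6 419/120 79/18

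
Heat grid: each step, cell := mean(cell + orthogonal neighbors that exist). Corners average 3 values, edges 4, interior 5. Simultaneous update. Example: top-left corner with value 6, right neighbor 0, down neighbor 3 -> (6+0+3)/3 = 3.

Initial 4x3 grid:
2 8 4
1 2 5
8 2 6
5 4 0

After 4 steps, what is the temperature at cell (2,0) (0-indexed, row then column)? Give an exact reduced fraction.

Answer: 171743/43200

Derivation:
Step 1: cell (2,0) = 4
Step 2: cell (2,0) = 1039/240
Step 3: cell (2,0) = 5651/1440
Step 4: cell (2,0) = 171743/43200
Full grid after step 4:
  51023/12960 87491/21600 27199/6480
  167867/43200 28739/7200 86821/21600
  171743/43200 18403/4800 83159/21600
  102079/25920 74293/19200 95489/25920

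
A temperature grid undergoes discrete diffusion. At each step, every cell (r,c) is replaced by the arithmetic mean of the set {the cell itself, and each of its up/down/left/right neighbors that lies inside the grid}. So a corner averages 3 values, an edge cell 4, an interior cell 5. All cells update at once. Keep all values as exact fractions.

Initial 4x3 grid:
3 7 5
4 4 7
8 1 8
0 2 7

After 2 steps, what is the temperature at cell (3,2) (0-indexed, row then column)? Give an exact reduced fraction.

Answer: 167/36

Derivation:
Step 1: cell (3,2) = 17/3
Step 2: cell (3,2) = 167/36
Full grid after step 2:
  85/18 407/80 205/36
  259/60 247/50 1361/240
  239/60 207/50 1321/240
  109/36 161/40 167/36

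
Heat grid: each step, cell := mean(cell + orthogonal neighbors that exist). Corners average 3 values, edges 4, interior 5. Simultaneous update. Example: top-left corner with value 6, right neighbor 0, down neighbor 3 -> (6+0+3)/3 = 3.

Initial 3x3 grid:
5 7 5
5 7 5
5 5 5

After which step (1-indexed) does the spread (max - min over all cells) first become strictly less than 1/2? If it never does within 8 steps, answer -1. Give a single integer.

Answer: 2

Derivation:
Step 1: max=6, min=5, spread=1
Step 2: max=347/60, min=213/40, spread=11/24
  -> spread < 1/2 first at step 2
Step 3: max=20599/3600, min=323/60, spread=1219/3600
Step 4: max=1220603/216000, min=260759/48000, spread=755/3456
Step 5: max=72905491/12960000, min=47280119/8640000, spread=6353/41472
Step 6: max=4353058127/777600000, min=2846277293/518400000, spread=53531/497664
Step 7: max=260520444319/46656000000, min=6345614173/1152000000, spread=450953/5971968
Step 8: max=15597149793443/2799360000000, min=10299166450837/1866240000000, spread=3799043/71663616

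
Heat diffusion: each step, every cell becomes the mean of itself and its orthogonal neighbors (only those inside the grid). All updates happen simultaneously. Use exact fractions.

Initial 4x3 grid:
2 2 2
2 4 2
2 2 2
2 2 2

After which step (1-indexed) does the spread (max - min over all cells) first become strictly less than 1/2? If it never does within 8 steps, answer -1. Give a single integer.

Answer: 2

Derivation:
Step 1: max=5/2, min=2, spread=1/2
Step 2: max=123/50, min=2, spread=23/50
  -> spread < 1/2 first at step 2
Step 3: max=5611/2400, min=413/200, spread=131/480
Step 4: max=49751/21600, min=7591/3600, spread=841/4320
Step 5: max=19822051/8640000, min=1533373/720000, spread=56863/345600
Step 6: max=177054341/77760000, min=13949543/6480000, spread=386393/3110400
Step 7: max=70601723131/31104000000, min=5604358813/2592000000, spread=26795339/248832000
Step 8: max=4216295714129/1866240000000, min=338126149667/155520000000, spread=254051069/2985984000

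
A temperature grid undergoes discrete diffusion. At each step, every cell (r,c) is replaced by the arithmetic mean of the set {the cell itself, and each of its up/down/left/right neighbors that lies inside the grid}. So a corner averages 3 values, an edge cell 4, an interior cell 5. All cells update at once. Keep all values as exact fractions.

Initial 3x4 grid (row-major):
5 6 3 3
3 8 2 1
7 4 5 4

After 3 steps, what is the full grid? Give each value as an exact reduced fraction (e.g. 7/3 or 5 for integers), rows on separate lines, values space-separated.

Answer: 10651/2160 16907/3600 6641/1800 3439/1080
74983/14400 13801/3000 23707/6000 22669/7200
5453/1080 35239/7200 28439/7200 7493/2160

Derivation:
After step 1:
  14/3 11/2 7/2 7/3
  23/4 23/5 19/5 5/2
  14/3 6 15/4 10/3
After step 2:
  191/36 137/30 227/60 25/9
  1181/240 513/100 363/100 359/120
  197/36 1141/240 1013/240 115/36
After step 3:
  10651/2160 16907/3600 6641/1800 3439/1080
  74983/14400 13801/3000 23707/6000 22669/7200
  5453/1080 35239/7200 28439/7200 7493/2160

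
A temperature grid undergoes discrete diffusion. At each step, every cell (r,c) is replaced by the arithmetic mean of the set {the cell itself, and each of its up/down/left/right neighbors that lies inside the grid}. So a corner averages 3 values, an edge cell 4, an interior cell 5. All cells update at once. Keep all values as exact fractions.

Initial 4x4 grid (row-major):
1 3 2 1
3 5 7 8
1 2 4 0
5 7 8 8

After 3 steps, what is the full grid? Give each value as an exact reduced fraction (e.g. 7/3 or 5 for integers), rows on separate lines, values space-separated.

Answer: 1225/432 146/45 1639/450 532/135
4471/1440 21371/6000 3143/750 7591/1800
1043/288 12679/3000 27899/6000 8903/1800
4549/1080 6763/1440 38207/7200 11357/2160

Derivation:
After step 1:
  7/3 11/4 13/4 11/3
  5/2 4 26/5 4
  11/4 19/5 21/5 5
  13/3 11/2 27/4 16/3
After step 2:
  91/36 37/12 223/60 131/36
  139/48 73/20 413/100 67/15
  803/240 81/20 499/100 139/30
  151/36 1223/240 1307/240 205/36
After step 3:
  1225/432 146/45 1639/450 532/135
  4471/1440 21371/6000 3143/750 7591/1800
  1043/288 12679/3000 27899/6000 8903/1800
  4549/1080 6763/1440 38207/7200 11357/2160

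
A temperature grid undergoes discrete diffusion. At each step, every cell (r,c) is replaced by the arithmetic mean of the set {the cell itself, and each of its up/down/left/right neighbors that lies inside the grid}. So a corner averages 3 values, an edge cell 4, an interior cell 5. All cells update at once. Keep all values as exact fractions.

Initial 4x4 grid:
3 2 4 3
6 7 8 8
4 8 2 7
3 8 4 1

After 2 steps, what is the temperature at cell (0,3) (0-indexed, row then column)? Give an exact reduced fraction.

Answer: 21/4

Derivation:
Step 1: cell (0,3) = 5
Step 2: cell (0,3) = 21/4
Full grid after step 2:
  38/9 1087/240 381/80 21/4
  1207/240 134/25 571/100 109/20
  421/80 144/25 513/100 26/5
  16/3 203/40 193/40 49/12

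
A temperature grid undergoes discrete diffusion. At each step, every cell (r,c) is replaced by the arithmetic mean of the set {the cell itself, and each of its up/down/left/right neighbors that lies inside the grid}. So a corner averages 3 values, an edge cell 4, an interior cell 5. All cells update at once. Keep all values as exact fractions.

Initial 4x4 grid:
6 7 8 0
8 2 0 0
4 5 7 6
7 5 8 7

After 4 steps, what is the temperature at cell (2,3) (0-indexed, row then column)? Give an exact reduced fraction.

Step 1: cell (2,3) = 5
Step 2: cell (2,3) = 187/40
Step 3: cell (2,3) = 5717/1200
Step 4: cell (2,3) = 171119/36000
Full grid after step 4:
  57029/10800 173041/36000 433403/108000 1145/324
  31951/6000 29251/6000 95843/22500 420533/108000
  291947/54000 59237/11250 49599/10000 171119/36000
  22817/4050 302387/54000 100517/18000 19589/3600

Answer: 171119/36000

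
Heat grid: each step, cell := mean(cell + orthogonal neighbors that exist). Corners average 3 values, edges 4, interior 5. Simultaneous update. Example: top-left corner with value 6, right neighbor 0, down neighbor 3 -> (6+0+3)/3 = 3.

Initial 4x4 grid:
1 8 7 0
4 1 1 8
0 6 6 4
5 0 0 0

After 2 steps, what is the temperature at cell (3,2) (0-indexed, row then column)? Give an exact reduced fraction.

Answer: 539/240

Derivation:
Step 1: cell (3,2) = 3/2
Step 2: cell (3,2) = 539/240
Full grid after step 2:
  121/36 199/48 357/80 49/12
  163/48 339/100 77/20 347/80
  571/240 33/10 83/25 749/240
  49/18 511/240 539/240 22/9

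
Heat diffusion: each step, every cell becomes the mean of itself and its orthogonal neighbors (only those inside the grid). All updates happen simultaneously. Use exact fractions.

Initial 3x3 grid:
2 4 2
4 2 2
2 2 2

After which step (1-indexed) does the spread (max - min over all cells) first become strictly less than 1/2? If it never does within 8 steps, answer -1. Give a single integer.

Answer: 4

Derivation:
Step 1: max=10/3, min=2, spread=4/3
Step 2: max=113/40, min=2, spread=33/40
Step 3: max=1517/540, min=101/45, spread=61/108
Step 4: max=86239/32400, min=3061/1350, spread=511/1296
  -> spread < 1/2 first at step 4
Step 5: max=5117933/1944000, min=42401/18000, spread=4309/15552
Step 6: max=300663751/116640000, min=5791237/2430000, spread=36295/186624
Step 7: max=17881970597/6998400000, min=1410535831/583200000, spread=305773/2239488
Step 8: max=1063122670159/419904000000, min=14206575497/5832000000, spread=2575951/26873856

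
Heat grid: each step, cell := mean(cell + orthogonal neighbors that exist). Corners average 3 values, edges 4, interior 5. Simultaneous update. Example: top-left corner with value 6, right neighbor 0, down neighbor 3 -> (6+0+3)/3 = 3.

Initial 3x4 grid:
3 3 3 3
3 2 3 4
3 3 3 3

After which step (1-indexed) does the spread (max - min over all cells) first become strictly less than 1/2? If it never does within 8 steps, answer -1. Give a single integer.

Step 1: max=10/3, min=11/4, spread=7/12
Step 2: max=155/48, min=281/100, spread=503/1200
  -> spread < 1/2 first at step 2
Step 3: max=45461/14400, min=13637/4800, spread=91/288
Step 4: max=2693839/864000, min=123817/43200, spread=217499/864000
Step 5: max=160259741/51840000, min=49713197/17280000, spread=222403/1036800
Step 6: max=9545838919/3110400000, min=3000456823/1036800000, spread=10889369/62208000
Step 7: max=569846824421/186624000000, min=180772269557/62208000000, spread=110120063/746496000
Step 8: max=34039690502239/11197440000000, min=10891342267663/3732480000000, spread=5462654797/44789760000

Answer: 2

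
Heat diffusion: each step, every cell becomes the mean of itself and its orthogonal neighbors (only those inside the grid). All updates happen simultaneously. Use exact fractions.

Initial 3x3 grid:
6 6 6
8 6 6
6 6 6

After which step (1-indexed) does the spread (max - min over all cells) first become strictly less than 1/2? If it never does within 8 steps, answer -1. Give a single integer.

Step 1: max=20/3, min=6, spread=2/3
Step 2: max=787/120, min=6, spread=67/120
Step 3: max=6917/1080, min=607/100, spread=1807/5400
  -> spread < 1/2 first at step 3
Step 4: max=2749963/432000, min=16561/2700, spread=33401/144000
Step 5: max=24557933/3888000, min=1663391/270000, spread=3025513/19440000
Step 6: max=9796126867/1555200000, min=89155949/14400000, spread=53531/497664
Step 7: max=585904925849/93312000000, min=24119116051/3888000000, spread=450953/5971968
Step 8: max=35101223560603/5598720000000, min=2900368610519/466560000000, spread=3799043/71663616

Answer: 3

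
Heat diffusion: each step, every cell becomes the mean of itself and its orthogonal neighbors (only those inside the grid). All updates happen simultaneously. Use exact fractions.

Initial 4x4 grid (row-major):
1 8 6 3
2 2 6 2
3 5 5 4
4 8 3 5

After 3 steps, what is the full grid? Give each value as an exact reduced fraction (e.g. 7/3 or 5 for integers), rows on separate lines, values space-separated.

Answer: 4073/1080 7321/1800 8101/1800 9187/2160
13007/3600 12587/3000 25693/6000 30529/7200
4853/1200 8663/2000 2237/500 10163/2400
353/80 3727/800 11173/2400 793/180

Derivation:
After step 1:
  11/3 17/4 23/4 11/3
  2 23/5 21/5 15/4
  7/2 23/5 23/5 4
  5 5 21/4 4
After step 2:
  119/36 137/30 67/15 79/18
  413/120 393/100 229/50 937/240
  151/40 223/50 453/100 327/80
  9/2 397/80 377/80 53/12
After step 3:
  4073/1080 7321/1800 8101/1800 9187/2160
  13007/3600 12587/3000 25693/6000 30529/7200
  4853/1200 8663/2000 2237/500 10163/2400
  353/80 3727/800 11173/2400 793/180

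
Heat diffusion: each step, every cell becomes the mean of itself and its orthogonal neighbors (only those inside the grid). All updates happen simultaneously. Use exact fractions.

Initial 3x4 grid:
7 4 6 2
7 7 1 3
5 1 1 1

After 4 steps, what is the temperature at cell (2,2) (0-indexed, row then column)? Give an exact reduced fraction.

Answer: 159013/54000

Derivation:
Step 1: cell (2,2) = 1
Step 2: cell (2,2) = 293/120
Step 3: cell (2,2) = 4429/1800
Step 4: cell (2,2) = 159013/54000
Full grid after step 4:
  7007/1350 326239/72000 818677/216000 401987/129600
  2067769/432000 385783/90000 1152457/360000 2418953/864000
  289511/64800 199523/54000 159013/54000 306437/129600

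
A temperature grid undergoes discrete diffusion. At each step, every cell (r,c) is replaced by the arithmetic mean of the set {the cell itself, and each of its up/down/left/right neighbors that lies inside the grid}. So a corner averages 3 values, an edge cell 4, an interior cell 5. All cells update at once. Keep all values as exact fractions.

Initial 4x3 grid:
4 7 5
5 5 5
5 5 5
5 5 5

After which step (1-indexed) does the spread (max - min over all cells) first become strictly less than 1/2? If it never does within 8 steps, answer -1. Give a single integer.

Answer: 2

Derivation:
Step 1: max=17/3, min=19/4, spread=11/12
Step 2: max=433/80, min=79/16, spread=19/40
  -> spread < 1/2 first at step 2
Step 3: max=11509/2160, min=239/48, spread=377/1080
Step 4: max=1509289/288000, min=7507/1500, spread=13589/57600
Step 5: max=40623397/7776000, min=1082867/216000, spread=328037/1555200
Step 6: max=2422616303/466560000, min=32619649/6480000, spread=2960063/18662400
Step 7: max=144975171877/27993600000, min=326801561/64800000, spread=151875901/1119744000
Step 8: max=8673020277743/1679616000000, min=1842892721/364500000, spread=289552991/2687385600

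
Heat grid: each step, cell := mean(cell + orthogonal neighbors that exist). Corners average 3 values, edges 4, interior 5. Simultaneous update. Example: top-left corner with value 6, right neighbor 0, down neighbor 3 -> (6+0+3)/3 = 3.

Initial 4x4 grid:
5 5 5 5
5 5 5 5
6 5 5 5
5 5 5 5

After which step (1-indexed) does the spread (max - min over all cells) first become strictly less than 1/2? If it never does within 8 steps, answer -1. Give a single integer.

Step 1: max=16/3, min=5, spread=1/3
  -> spread < 1/2 first at step 1
Step 2: max=631/120, min=5, spread=31/120
Step 3: max=5611/1080, min=5, spread=211/1080
Step 4: max=556843/108000, min=5, spread=16843/108000
Step 5: max=4998643/972000, min=45079/9000, spread=130111/972000
Step 6: max=149442367/29160000, min=2707159/540000, spread=3255781/29160000
Step 7: max=4474353691/874800000, min=2711107/540000, spread=82360351/874800000
Step 8: max=133971316891/26244000000, min=488506441/97200000, spread=2074577821/26244000000

Answer: 1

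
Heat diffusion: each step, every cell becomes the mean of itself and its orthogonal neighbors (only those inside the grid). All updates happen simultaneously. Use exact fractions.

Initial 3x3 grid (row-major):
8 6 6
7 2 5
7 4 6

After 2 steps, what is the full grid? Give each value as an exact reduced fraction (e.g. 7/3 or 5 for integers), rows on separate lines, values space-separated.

Answer: 37/6 689/120 191/36
119/20 129/25 1213/240
67/12 411/80 29/6

Derivation:
After step 1:
  7 11/2 17/3
  6 24/5 19/4
  6 19/4 5
After step 2:
  37/6 689/120 191/36
  119/20 129/25 1213/240
  67/12 411/80 29/6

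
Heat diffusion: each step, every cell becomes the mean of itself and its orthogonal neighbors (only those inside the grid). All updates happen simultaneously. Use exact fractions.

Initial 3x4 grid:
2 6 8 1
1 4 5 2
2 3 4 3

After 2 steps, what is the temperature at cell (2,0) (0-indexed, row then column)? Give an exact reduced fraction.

Step 1: cell (2,0) = 2
Step 2: cell (2,0) = 5/2
Full grid after step 2:
  41/12 21/5 137/30 137/36
  221/80 189/50 199/50 841/240
  5/2 16/5 73/20 19/6

Answer: 5/2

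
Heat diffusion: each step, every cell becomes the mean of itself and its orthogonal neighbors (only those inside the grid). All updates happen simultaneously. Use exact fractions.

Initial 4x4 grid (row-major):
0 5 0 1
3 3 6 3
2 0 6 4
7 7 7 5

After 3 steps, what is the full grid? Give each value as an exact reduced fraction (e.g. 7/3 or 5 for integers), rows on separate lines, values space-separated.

After step 1:
  8/3 2 3 4/3
  2 17/5 18/5 7/2
  3 18/5 23/5 9/2
  16/3 21/4 25/4 16/3
After step 2:
  20/9 83/30 149/60 47/18
  83/30 73/25 181/50 97/30
  209/60 397/100 451/100 269/60
  163/36 613/120 643/120 193/36
After step 3:
  349/135 9353/3600 10333/3600 1499/540
  10253/3600 4813/1500 503/150 12553/3600
  13273/3600 2399/600 2633/600 15829/3600
  4723/1080 4267/900 1144/225 5473/1080

Answer: 349/135 9353/3600 10333/3600 1499/540
10253/3600 4813/1500 503/150 12553/3600
13273/3600 2399/600 2633/600 15829/3600
4723/1080 4267/900 1144/225 5473/1080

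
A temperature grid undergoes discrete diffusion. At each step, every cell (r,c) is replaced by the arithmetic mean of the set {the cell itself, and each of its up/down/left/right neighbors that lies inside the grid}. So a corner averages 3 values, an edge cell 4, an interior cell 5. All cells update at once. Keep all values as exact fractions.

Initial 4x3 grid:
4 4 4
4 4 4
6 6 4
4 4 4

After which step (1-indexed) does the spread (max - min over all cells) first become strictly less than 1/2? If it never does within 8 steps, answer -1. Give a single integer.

Answer: 4

Derivation:
Step 1: max=5, min=4, spread=1
Step 2: max=569/120, min=4, spread=89/120
Step 3: max=628/135, min=493/120, spread=587/1080
Step 4: max=299017/64800, min=4993/1200, spread=5879/12960
  -> spread < 1/2 first at step 4
Step 5: max=17749553/3888000, min=14224/3375, spread=272701/777600
Step 6: max=1057575967/233280000, min=27529247/6480000, spread=2660923/9331200
Step 7: max=63045729053/13996800000, min=184814797/43200000, spread=126629393/559872000
Step 8: max=3764847199927/839808000000, min=100302183307/23328000000, spread=1231748807/6718464000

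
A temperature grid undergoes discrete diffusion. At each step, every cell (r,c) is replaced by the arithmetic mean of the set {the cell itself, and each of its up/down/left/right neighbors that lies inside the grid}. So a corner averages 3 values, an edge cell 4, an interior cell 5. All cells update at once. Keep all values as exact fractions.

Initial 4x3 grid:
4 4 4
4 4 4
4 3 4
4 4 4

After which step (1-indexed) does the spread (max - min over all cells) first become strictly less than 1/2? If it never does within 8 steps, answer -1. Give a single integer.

Answer: 1

Derivation:
Step 1: max=4, min=15/4, spread=1/4
  -> spread < 1/2 first at step 1
Step 2: max=4, min=377/100, spread=23/100
Step 3: max=1587/400, min=18389/4800, spread=131/960
Step 4: max=28409/7200, min=166249/43200, spread=841/8640
Step 5: max=5666627/1440000, min=66577949/17280000, spread=56863/691200
Step 6: max=50850457/12960000, min=600545659/155520000, spread=386393/6220800
Step 7: max=20315641187/5184000000, min=240438276869/62208000000, spread=26795339/497664000
Step 8: max=1217073850333/311040000000, min=14446104285871/3732480000000, spread=254051069/5971968000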